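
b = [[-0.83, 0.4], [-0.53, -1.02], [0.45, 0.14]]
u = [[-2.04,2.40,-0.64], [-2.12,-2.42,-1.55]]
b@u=[[0.85, -2.96, -0.09],[3.24, 1.2, 1.92],[-1.21, 0.74, -0.51]]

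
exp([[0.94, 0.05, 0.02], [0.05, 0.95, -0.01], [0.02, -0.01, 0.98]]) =[[2.56,0.13,0.05], [0.13,2.59,-0.02], [0.05,-0.02,2.67]]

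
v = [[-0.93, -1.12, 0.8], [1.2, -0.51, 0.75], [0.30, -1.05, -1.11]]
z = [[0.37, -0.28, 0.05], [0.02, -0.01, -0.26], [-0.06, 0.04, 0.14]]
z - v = [[1.3, 0.84, -0.75], [-1.18, 0.50, -1.01], [-0.36, 1.09, 1.25]]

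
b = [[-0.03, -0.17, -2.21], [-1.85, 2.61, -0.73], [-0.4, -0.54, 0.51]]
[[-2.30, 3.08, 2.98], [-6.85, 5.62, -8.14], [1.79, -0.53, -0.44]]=b@[[0.08, -1.46, 2.15],[-2.23, 0.72, -1.94],[1.21, -1.43, -1.23]]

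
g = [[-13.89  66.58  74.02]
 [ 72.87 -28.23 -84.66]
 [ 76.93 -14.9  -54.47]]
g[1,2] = -84.66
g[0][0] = -13.89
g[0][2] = 74.02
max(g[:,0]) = 76.93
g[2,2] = -54.47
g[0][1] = 66.58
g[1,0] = 72.87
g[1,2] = -84.66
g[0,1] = 66.58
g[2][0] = 76.93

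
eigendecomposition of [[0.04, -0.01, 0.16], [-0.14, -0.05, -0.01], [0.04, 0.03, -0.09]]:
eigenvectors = [[-0.51, -0.59, -0.36], [-0.62, 0.81, 0.92], [0.59, 0.0, 0.14]]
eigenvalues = [-0.16, 0.05, 0.0]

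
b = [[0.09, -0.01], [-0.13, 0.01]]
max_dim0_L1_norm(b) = 0.22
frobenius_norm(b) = 0.16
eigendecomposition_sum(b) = [[0.09, -0.01], [-0.13, 0.01]] + [[-0.00, -0.0], [-0.00, -0.0]]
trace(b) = 0.10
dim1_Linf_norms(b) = [0.09, 0.13]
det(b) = -0.00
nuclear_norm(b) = 0.16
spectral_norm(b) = 0.16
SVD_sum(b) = [[0.09, -0.01], [-0.13, 0.01]] + [[-0.00,-0.0], [-0.00,-0.00]]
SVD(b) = [[-0.57, 0.82], [0.82, 0.57]] @ diag([0.15872507424205204, 0.0025200807239189557]) @ [[-1.0, 0.09], [-0.09, -1.0]]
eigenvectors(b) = [[0.59, 0.11], [-0.81, 0.99]]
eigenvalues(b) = [0.1, -0.0]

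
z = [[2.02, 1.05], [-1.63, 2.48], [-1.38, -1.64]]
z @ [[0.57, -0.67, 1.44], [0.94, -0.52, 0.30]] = [[2.14, -1.90, 3.22], [1.4, -0.20, -1.6], [-2.33, 1.78, -2.48]]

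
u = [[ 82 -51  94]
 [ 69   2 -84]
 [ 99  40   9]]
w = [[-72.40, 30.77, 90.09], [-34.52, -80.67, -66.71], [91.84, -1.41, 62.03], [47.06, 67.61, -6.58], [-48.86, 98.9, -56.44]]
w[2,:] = [91.84, -1.41, 62.03]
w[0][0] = -72.4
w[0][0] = -72.4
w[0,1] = 30.77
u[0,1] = -51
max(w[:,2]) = 90.09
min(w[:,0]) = -72.4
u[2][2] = 9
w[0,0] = -72.4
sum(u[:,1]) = -9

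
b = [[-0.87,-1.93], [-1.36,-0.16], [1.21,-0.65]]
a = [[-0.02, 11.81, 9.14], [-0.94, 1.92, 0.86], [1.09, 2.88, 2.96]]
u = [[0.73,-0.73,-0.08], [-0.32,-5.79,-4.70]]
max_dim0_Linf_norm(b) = 1.93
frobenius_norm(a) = 15.70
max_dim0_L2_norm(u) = 5.84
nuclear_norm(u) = 8.34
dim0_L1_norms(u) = [1.05, 6.52, 4.78]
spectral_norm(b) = 2.29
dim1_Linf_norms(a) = [11.81, 1.92, 2.96]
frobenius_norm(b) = 2.87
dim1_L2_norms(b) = [2.12, 1.37, 1.37]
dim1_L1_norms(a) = [20.97, 3.72, 6.93]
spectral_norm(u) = 7.49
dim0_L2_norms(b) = [2.02, 2.04]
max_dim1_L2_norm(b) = 2.12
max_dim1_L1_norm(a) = 20.97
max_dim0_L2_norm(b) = 2.04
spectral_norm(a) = 15.62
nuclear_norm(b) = 4.02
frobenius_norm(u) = 7.54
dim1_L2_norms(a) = [14.93, 2.3, 4.27]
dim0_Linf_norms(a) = [1.09, 11.81, 9.14]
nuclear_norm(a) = 17.24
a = b @ u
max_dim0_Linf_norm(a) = 11.81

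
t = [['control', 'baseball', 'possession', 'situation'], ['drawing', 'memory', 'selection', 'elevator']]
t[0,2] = 'possession'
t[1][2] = 'selection'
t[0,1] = 'baseball'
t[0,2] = 'possession'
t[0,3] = 'situation'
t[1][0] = 'drawing'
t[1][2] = 'selection'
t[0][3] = 'situation'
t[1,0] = 'drawing'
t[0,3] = 'situation'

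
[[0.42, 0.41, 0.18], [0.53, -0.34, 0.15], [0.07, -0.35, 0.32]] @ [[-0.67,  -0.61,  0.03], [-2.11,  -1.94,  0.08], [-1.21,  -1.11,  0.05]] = [[-1.36, -1.25, 0.05],[0.18, 0.17, -0.00],[0.30, 0.28, -0.01]]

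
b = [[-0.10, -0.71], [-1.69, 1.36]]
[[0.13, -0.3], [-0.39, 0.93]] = b@[[0.08, -0.19],[-0.19, 0.45]]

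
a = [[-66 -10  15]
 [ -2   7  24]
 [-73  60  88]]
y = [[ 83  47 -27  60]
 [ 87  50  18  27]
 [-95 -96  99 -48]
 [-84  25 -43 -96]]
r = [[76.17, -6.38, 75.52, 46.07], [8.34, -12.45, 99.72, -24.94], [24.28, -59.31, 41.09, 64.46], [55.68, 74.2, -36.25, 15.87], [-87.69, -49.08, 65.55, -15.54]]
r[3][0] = 55.68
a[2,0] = -73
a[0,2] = 15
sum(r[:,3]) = 85.91999999999999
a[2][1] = 60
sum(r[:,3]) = 85.91999999999999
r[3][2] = -36.25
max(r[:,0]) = 76.17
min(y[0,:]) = -27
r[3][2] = -36.25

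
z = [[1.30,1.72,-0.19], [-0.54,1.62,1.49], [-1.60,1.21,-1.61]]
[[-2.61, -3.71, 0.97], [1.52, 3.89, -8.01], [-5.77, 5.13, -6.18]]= z @ [[0.1, -3.50, 3.62], [-1.32, 0.57, -2.34], [2.49, 0.72, -1.52]]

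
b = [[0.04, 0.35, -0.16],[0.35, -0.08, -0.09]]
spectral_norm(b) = 0.39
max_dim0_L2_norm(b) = 0.36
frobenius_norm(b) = 0.54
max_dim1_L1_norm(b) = 0.55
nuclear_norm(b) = 0.76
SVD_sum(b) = [[0.05, 0.35, -0.16], [0.00, 0.01, -0.01]] + [[-0.01, 0.0, 0.0],[0.35, -0.09, -0.08]]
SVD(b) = [[-1.0, -0.03], [-0.03, 1.00]] @ diag([0.38692710676853354, 0.37011810824077745]) @ [[-0.13, -0.9, 0.42], [0.94, -0.25, -0.23]]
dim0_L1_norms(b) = [0.39, 0.43, 0.25]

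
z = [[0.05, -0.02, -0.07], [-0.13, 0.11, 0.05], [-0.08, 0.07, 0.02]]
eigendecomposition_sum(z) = [[0.05, -0.04, -0.03], [-0.13, 0.09, 0.08], [-0.08, 0.06, 0.05]] + [[0.0, 0.00, -0.01], [0.00, 0.0, -0.01], [0.00, 0.00, -0.0]] + [[-0.01,0.02,-0.03], [-0.00,0.01,-0.02], [-0.00,0.01,-0.02]]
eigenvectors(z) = [[-0.34, 0.67, 0.69], [0.81, 0.71, 0.48], [0.48, 0.23, 0.54]]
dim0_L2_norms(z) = [0.16, 0.13, 0.09]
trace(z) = 0.18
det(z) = -0.00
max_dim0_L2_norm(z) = 0.16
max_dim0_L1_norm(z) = 0.26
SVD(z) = [[-0.33, -0.93, -0.16], [0.81, -0.19, -0.56], [0.49, -0.31, 0.82]] @ diag([0.21900705456901035, 0.055083127770999295, 0.0013263046295220666]) @ [[-0.73,0.59,0.33], [0.06,-0.44,0.90], [-0.68,-0.68,-0.29]]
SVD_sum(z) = [[0.05, -0.04, -0.02], [-0.13, 0.1, 0.06], [-0.08, 0.06, 0.04]] + [[-0.0, 0.02, -0.05], [-0.0, 0.0, -0.01], [-0.0, 0.01, -0.02]] + [[0.0, 0.00, 0.0], [0.0, 0.0, 0.00], [-0.00, -0.0, -0.0]]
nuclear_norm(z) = 0.28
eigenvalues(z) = [0.19, 0.0, -0.02]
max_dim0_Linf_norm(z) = 0.13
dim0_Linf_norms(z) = [0.13, 0.11, 0.07]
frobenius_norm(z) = 0.23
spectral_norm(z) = 0.22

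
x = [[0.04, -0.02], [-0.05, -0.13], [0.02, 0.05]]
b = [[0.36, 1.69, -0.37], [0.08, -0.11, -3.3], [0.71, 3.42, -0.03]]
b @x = [[-0.08, -0.25], [-0.06, -0.15], [-0.14, -0.46]]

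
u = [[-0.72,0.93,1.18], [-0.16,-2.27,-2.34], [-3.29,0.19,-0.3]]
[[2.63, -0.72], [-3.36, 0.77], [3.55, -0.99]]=u @ [[-1.20, 0.36],[0.12, 0.19],[1.40, -0.54]]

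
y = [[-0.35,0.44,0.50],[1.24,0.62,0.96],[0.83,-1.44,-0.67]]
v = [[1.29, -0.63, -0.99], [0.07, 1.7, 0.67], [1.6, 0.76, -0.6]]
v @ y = [[-2.05,1.60,0.7], [2.64,0.12,1.22], [-0.12,2.04,1.93]]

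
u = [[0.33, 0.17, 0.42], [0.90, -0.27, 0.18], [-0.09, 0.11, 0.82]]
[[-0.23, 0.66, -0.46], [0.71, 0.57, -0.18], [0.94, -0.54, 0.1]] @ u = [[0.56, -0.27, -0.36], [0.76, -0.05, 0.25], [-0.18, 0.32, 0.38]]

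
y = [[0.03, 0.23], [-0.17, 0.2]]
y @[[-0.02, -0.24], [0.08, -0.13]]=[[0.02, -0.04], [0.02, 0.01]]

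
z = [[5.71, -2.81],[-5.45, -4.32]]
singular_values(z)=[7.99, 5.0]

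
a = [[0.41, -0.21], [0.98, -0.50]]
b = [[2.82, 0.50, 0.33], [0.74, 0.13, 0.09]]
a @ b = [[1.00, 0.18, 0.12], [2.39, 0.42, 0.28]]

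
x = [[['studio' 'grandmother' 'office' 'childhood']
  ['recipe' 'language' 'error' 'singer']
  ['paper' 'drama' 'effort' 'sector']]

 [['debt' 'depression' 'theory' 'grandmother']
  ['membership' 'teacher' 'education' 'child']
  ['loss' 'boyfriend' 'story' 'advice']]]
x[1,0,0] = 'debt'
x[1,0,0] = 'debt'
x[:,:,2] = [['office', 'error', 'effort'], ['theory', 'education', 'story']]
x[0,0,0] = 'studio'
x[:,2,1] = ['drama', 'boyfriend']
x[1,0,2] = 'theory'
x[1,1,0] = 'membership'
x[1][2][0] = 'loss'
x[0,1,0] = 'recipe'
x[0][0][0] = 'studio'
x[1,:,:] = [['debt', 'depression', 'theory', 'grandmother'], ['membership', 'teacher', 'education', 'child'], ['loss', 'boyfriend', 'story', 'advice']]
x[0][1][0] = 'recipe'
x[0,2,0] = 'paper'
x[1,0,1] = 'depression'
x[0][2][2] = 'effort'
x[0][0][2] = 'office'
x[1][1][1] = 'teacher'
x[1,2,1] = 'boyfriend'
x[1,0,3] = 'grandmother'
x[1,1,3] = 'child'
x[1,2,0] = 'loss'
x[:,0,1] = ['grandmother', 'depression']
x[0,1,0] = 'recipe'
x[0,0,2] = 'office'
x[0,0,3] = 'childhood'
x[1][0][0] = 'debt'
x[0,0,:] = ['studio', 'grandmother', 'office', 'childhood']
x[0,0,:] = ['studio', 'grandmother', 'office', 'childhood']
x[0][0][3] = 'childhood'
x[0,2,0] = 'paper'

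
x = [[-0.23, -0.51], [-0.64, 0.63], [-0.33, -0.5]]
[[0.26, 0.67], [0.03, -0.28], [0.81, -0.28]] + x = [[0.03, 0.16], [-0.61, 0.35], [0.48, -0.78]]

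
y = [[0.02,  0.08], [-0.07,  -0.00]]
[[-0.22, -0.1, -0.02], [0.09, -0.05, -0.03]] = y @ [[-1.31, 0.71, 0.39], [-2.39, -1.38, -0.33]]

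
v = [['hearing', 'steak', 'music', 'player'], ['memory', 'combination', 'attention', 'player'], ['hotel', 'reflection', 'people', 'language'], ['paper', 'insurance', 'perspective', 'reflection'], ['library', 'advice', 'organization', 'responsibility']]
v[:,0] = ['hearing', 'memory', 'hotel', 'paper', 'library']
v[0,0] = 'hearing'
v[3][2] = 'perspective'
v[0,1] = 'steak'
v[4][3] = 'responsibility'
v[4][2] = 'organization'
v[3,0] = 'paper'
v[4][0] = 'library'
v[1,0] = 'memory'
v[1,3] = 'player'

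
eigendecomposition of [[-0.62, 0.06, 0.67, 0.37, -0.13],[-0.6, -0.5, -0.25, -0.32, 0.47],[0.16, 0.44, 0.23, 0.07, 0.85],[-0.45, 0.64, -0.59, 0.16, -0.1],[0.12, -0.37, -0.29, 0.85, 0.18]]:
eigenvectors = [[(-0.75+0j),(0.31+0.26j),0.31-0.26j,-0.22+0.04j,-0.22-0.04j], [(-0.52+0j),(-0.6+0j),-0.60-0.00j,(0.02-0.11j),0.02+0.11j], [0.36+0.00j,(-0.18+0.21j),(-0.18-0.21j),-0.60+0.00j,-0.60-0.00j], [0.16+0.00j,0.03+0.45j,(0.03-0.45j),0.20-0.50j,0.20+0.50j], [-0.12+0.00j,0.13-0.43j,0.13+0.43j,(-0.23-0.49j),-0.23+0.49j]]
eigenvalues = [(-1+0j), (-0.35+0.94j), (-0.35-0.94j), (0.57+0.82j), (0.57-0.82j)]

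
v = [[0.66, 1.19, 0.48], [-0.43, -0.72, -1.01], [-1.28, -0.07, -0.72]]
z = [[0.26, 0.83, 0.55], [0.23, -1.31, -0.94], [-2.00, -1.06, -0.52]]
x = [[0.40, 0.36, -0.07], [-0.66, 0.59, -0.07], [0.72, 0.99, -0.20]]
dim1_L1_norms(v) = [2.33, 2.16, 2.07]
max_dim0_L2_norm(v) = 1.5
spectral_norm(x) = 1.35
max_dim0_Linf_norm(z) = 2.0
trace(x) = 0.79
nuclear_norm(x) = 2.25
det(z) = 0.00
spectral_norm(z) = 2.61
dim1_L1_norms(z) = [1.64, 2.48, 3.58]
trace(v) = -0.78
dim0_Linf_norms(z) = [2.0, 1.31, 0.94]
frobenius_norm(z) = 3.02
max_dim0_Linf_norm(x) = 0.99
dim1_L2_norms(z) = [1.03, 1.63, 2.32]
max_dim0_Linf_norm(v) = 1.28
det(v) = 1.04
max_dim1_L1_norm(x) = 1.91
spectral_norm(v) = 2.19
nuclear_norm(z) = 4.12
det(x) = -0.01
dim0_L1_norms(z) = [2.49, 3.2, 2.01]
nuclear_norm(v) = 3.64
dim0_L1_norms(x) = [1.78, 1.94, 0.34]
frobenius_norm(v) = 2.44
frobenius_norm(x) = 1.62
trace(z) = -1.57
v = z + x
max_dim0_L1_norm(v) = 2.37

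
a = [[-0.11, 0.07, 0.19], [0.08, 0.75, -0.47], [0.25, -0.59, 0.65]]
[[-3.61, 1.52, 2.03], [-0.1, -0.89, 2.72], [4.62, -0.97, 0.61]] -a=[[-3.5, 1.45, 1.84],  [-0.18, -1.64, 3.19],  [4.37, -0.38, -0.04]]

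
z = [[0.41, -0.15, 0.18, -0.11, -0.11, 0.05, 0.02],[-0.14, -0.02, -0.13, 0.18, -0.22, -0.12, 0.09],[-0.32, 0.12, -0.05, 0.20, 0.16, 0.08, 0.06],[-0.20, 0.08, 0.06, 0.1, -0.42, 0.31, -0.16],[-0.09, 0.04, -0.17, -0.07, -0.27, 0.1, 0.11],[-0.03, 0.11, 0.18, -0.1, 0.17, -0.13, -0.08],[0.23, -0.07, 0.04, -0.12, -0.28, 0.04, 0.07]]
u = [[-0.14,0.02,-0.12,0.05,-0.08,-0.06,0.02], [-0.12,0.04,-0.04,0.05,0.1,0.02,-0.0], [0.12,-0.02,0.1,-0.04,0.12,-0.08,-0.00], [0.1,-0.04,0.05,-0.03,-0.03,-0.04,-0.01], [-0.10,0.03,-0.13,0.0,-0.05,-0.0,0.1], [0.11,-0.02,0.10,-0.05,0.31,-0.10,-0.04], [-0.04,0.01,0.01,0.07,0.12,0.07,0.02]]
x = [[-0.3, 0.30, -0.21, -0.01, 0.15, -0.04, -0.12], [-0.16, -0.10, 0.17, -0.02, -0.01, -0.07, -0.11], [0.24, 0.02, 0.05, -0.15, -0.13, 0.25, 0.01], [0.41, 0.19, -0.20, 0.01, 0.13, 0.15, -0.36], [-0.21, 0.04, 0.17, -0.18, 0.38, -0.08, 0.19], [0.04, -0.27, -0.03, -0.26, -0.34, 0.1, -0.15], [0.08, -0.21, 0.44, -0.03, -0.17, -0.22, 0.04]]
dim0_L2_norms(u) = [0.29, 0.07, 0.24, 0.12, 0.38, 0.16, 0.11]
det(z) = -0.00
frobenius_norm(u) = 0.58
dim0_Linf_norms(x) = [0.41, 0.3, 0.44, 0.26, 0.38, 0.25, 0.36]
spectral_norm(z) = 0.75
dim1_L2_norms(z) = [0.5, 0.37, 0.44, 0.6, 0.37, 0.33, 0.4]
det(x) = -0.00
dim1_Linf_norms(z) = [0.41, 0.22, 0.32, 0.42, 0.27, 0.18, 0.28]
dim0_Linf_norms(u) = [0.14, 0.04, 0.13, 0.07, 0.31, 0.1, 0.1]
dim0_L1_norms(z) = [1.42, 0.59, 0.81, 0.88, 1.63, 0.83, 0.59]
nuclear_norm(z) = 2.43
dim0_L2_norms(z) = [0.63, 0.25, 0.34, 0.35, 0.67, 0.38, 0.25]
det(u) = 0.00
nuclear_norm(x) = 3.08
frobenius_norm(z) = 1.16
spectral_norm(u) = 0.48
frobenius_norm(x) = 1.35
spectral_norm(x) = 0.82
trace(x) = 0.18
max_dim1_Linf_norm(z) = 0.42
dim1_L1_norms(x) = [1.13, 0.64, 0.85, 1.45, 1.25, 1.19, 1.19]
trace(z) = 0.11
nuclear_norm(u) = 1.09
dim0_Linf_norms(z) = [0.41, 0.15, 0.18, 0.2, 0.42, 0.31, 0.16]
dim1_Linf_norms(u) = [0.14, 0.12, 0.12, 0.1, 0.13, 0.31, 0.12]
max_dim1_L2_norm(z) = 0.6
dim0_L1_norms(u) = [0.73, 0.18, 0.55, 0.29, 0.81, 0.37, 0.19]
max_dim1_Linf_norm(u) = 0.31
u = x @ z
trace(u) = -0.16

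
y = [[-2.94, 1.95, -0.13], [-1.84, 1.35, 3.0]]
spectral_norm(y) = 4.59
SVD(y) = [[-0.67, -0.75], [-0.75, 0.67]] @ diag([4.5866367517713025, 2.37357605888263]) @ [[0.73, -0.5, -0.47], [0.41, -0.23, 0.88]]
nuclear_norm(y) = 6.96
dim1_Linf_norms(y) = [2.94, 3.0]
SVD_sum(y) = [[-2.22, 1.54, 1.43],  [-2.48, 1.72, 1.61]] + [[-0.72, 0.41, -1.56], [0.64, -0.37, 1.39]]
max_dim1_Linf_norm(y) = 3.0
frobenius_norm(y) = 5.16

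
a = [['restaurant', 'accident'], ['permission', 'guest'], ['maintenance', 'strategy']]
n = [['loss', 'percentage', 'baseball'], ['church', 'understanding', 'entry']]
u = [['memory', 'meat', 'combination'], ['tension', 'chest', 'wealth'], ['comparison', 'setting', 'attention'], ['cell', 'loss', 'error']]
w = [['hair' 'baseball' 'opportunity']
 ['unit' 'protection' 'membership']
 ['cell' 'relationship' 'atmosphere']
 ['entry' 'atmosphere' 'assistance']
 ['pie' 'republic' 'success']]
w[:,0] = ['hair', 'unit', 'cell', 'entry', 'pie']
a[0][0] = 'restaurant'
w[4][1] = 'republic'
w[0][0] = 'hair'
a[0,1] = 'accident'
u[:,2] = ['combination', 'wealth', 'attention', 'error']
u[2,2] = 'attention'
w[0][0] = 'hair'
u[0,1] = 'meat'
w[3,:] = ['entry', 'atmosphere', 'assistance']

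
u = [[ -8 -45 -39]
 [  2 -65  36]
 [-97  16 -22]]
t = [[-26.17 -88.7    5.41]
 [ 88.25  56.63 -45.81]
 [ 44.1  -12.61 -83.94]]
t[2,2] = -83.94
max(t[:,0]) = 88.25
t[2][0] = 44.1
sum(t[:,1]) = -44.68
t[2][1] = -12.61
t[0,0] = -26.17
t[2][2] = -83.94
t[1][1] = 56.63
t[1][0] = 88.25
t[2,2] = -83.94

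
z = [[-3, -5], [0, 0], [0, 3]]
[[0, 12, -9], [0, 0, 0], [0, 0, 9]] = z @ [[0, -4, -2], [0, 0, 3]]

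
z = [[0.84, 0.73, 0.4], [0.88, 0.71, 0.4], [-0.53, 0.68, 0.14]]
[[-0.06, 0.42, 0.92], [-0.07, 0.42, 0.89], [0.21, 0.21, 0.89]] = z@[[-0.15, 0.03, -0.19], [0.25, 0.2, 0.96], [-0.3, 0.62, 0.95]]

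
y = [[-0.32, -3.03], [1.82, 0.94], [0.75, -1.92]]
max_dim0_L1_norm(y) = 5.89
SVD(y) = [[-0.82,-0.03],  [0.31,-0.86],  [-0.49,-0.5]] @ diag([3.7290570119624835, 1.9550789757790947]) @ [[0.12,0.99], [-0.99,0.12]]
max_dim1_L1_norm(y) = 3.35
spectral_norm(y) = 3.73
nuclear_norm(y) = 5.68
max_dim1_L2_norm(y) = 3.05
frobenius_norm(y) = 4.21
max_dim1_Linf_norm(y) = 3.03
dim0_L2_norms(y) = [1.99, 3.71]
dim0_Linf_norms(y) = [1.82, 3.03]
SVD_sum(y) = [[-0.38,-3.02], [0.14,1.15], [-0.22,-1.8]] + [[0.06,-0.01], [1.68,-0.21], [0.97,-0.12]]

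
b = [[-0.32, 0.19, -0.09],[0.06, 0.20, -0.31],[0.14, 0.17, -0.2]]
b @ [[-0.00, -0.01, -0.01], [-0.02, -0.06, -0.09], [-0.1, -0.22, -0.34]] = [[0.01,  0.01,  0.02], [0.03,  0.06,  0.09], [0.02,  0.03,  0.05]]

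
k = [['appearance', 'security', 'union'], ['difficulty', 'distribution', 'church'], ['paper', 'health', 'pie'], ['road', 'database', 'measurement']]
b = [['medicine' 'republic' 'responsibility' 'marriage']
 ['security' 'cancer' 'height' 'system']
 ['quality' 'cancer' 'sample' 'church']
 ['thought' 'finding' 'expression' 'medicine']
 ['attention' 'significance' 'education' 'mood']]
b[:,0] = ['medicine', 'security', 'quality', 'thought', 'attention']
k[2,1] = 'health'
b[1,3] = 'system'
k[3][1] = 'database'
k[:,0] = ['appearance', 'difficulty', 'paper', 'road']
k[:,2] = ['union', 'church', 'pie', 'measurement']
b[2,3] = 'church'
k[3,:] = ['road', 'database', 'measurement']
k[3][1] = 'database'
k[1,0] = 'difficulty'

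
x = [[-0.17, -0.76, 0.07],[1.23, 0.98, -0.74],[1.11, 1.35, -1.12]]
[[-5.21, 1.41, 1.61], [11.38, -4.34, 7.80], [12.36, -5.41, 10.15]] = x@[[5.45, -1.29, 2.85], [5.76, -1.4, -3.74], [1.31, 1.86, -10.75]]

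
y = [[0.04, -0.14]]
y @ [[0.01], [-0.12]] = [[0.02]]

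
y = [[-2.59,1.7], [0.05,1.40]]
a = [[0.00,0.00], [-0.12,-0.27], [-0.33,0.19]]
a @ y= [[0.0,0.0],[0.30,-0.58],[0.86,-0.3]]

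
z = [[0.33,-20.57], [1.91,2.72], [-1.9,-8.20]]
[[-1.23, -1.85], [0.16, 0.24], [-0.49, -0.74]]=z@ [[0.0, 0.00],[0.06, 0.09]]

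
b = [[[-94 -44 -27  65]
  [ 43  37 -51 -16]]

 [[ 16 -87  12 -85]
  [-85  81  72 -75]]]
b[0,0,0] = -94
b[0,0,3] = 65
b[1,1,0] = -85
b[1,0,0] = 16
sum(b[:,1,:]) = 6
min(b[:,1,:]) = -85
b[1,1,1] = 81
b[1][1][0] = -85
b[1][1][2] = 72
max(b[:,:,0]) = 43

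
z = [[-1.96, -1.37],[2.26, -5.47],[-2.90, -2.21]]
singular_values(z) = [6.1, 4.1]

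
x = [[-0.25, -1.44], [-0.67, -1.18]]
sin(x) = [[-0.02, -0.89], [-0.41, -0.59]]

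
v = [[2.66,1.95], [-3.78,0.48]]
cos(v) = [[-2.61, -4.68], [9.07, 2.62]]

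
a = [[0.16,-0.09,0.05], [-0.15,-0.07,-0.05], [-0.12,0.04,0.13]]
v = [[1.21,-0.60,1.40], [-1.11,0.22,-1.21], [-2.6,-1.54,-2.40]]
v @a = [[0.12, -0.01, 0.27], [-0.07, 0.04, -0.22], [0.10, 0.25, -0.36]]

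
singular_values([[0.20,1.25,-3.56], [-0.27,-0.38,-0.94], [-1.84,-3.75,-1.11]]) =[4.39, 3.85, 0.0]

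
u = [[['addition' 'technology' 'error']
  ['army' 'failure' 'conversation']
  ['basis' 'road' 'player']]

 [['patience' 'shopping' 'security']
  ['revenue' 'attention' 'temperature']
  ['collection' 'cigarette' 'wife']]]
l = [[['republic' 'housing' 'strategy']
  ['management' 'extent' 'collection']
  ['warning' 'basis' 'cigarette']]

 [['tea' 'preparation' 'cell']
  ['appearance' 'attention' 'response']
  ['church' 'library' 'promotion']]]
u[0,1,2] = 'conversation'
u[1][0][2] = 'security'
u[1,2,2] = 'wife'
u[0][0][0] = 'addition'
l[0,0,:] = ['republic', 'housing', 'strategy']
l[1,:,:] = [['tea', 'preparation', 'cell'], ['appearance', 'attention', 'response'], ['church', 'library', 'promotion']]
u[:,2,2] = ['player', 'wife']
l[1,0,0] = 'tea'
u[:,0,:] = [['addition', 'technology', 'error'], ['patience', 'shopping', 'security']]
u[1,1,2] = 'temperature'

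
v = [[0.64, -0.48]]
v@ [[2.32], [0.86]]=[[1.07]]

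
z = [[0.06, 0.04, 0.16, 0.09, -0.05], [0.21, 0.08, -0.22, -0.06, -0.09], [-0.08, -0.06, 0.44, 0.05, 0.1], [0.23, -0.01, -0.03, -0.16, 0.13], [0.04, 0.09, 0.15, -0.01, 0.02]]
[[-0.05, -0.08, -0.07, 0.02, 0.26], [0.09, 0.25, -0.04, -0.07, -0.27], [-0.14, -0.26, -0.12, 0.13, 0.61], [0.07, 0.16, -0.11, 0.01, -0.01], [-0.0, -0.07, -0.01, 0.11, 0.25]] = z @ [[0.1, 0.48, -0.60, -0.25, 0.2], [0.44, -0.47, 0.86, 0.6, 0.32], [-0.35, -0.30, -0.45, 0.37, 1.4], [0.06, -0.85, 0.38, -0.44, 0.22], [0.42, -0.76, 0.61, 0.10, 0.17]]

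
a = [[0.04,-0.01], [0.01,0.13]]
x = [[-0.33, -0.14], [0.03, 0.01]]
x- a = [[-0.37, -0.13], [0.02, -0.12]]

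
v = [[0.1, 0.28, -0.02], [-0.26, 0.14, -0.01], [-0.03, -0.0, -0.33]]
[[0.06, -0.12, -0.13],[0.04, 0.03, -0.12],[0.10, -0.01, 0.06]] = v @ [[-0.03, -0.29, 0.18], [0.2, -0.31, -0.53], [-0.29, 0.05, -0.21]]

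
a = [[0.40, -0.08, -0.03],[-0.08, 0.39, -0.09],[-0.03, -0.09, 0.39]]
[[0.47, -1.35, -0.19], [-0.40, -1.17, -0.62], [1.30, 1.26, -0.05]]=a @ [[1.44, -3.87, -0.90], [0.06, -3.30, -1.91], [3.47, 2.17, -0.64]]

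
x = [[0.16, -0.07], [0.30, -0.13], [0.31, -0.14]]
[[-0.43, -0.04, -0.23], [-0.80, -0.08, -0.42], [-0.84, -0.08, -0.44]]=x@[[-1.85, -0.47, -1.19], [1.9, -0.5, 0.51]]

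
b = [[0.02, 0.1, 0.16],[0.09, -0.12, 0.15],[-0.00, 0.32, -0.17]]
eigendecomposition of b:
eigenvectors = [[-0.77, 0.84, -0.24], [-0.46, -0.12, -0.47], [-0.44, -0.53, 0.85]]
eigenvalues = [0.17, -0.09, -0.35]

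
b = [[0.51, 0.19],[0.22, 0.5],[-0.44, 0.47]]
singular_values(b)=[0.71, 0.71]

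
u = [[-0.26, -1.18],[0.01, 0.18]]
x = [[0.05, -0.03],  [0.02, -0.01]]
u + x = [[-0.21, -1.21],[0.03, 0.17]]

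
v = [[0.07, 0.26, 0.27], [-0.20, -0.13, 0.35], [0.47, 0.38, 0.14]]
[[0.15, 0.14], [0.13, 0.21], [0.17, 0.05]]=v @ [[0.19, -0.04],[0.02, -0.03],[0.5, 0.57]]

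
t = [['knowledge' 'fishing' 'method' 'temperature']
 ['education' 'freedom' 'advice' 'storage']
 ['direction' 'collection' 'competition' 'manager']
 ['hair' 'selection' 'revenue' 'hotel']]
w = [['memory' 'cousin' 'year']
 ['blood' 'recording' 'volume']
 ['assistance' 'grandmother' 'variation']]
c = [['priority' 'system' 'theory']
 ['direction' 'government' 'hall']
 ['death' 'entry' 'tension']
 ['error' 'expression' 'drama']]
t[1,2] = 'advice'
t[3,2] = 'revenue'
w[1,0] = 'blood'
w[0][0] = 'memory'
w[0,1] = 'cousin'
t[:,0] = ['knowledge', 'education', 'direction', 'hair']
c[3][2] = 'drama'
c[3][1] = 'expression'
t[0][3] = 'temperature'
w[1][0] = 'blood'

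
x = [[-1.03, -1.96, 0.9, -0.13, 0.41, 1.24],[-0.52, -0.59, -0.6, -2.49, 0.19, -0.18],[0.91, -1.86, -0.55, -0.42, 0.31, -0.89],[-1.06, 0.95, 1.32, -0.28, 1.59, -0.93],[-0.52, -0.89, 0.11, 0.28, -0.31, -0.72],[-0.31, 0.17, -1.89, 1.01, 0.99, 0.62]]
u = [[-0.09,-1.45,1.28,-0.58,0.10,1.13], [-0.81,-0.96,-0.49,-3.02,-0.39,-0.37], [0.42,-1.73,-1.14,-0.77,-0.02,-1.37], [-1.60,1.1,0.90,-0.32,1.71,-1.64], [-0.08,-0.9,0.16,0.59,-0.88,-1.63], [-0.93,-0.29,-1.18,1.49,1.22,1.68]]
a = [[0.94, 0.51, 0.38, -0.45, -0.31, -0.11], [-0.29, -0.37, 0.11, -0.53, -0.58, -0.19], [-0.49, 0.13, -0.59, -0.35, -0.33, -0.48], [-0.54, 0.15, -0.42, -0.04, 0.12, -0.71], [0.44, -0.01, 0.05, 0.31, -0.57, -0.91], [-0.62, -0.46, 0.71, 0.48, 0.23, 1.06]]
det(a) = 0.22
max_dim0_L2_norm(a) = 1.65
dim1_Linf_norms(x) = [1.96, 2.49, 1.86, 1.59, 0.89, 1.89]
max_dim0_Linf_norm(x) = 2.49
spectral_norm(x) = 3.30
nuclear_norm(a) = 6.03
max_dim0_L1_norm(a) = 3.46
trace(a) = 0.43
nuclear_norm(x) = 13.84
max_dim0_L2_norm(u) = 3.57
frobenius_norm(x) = 5.95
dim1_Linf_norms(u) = [1.45, 3.02, 1.73, 1.71, 1.63, 1.68]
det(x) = -97.26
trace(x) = -2.14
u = a + x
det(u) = -167.40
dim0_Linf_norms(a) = [0.94, 0.51, 0.71, 0.53, 0.58, 1.06]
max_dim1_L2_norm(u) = 3.35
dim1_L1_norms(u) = [4.63, 6.04, 5.45, 7.27, 4.24, 6.79]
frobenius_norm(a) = 2.92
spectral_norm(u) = 4.19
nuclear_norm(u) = 15.64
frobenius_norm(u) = 6.88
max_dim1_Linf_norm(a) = 1.06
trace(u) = -1.71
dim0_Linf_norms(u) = [1.6, 1.73, 1.28, 3.02, 1.71, 1.68]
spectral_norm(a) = 2.06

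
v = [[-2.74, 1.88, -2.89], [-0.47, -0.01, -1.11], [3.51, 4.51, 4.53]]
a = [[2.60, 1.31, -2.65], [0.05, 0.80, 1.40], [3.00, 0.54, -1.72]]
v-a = [[-5.34, 0.57, -0.24], [-0.52, -0.81, -2.51], [0.51, 3.97, 6.25]]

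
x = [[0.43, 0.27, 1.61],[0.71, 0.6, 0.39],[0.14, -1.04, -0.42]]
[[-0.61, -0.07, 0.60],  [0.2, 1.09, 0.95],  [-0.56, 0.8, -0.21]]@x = [[-0.23, -0.83, -1.26], [0.99, -0.28, 0.35], [0.30, 0.55, -0.50]]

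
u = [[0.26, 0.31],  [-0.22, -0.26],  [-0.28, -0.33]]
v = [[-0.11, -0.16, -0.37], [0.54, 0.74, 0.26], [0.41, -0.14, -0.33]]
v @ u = [[0.11, 0.13], [-0.10, -0.11], [0.23, 0.27]]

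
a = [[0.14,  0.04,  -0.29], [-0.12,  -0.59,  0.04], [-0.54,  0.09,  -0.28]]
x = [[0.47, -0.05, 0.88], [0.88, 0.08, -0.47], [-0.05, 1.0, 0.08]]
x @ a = [[-0.4, 0.13, -0.38], [0.37, -0.05, -0.12], [-0.17, -0.58, 0.03]]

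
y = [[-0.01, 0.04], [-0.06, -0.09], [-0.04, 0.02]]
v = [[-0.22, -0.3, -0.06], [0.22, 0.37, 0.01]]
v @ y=[[0.02,0.02],  [-0.02,-0.02]]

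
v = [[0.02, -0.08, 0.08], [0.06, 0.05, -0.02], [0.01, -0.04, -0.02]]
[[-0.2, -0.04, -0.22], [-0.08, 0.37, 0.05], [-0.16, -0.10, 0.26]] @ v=[[-0.01,0.02,-0.01],  [0.02,0.02,-0.01],  [-0.01,-0.00,-0.02]]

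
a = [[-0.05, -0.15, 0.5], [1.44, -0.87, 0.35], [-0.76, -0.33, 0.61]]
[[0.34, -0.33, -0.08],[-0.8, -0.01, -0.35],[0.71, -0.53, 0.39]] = a @ [[-0.51,0.17,-0.55],  [0.37,0.04,-0.67],  [0.73,-0.63,-0.41]]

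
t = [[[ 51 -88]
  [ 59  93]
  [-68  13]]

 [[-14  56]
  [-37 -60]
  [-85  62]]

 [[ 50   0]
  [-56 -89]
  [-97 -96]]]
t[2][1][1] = -89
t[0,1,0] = 59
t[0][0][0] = 51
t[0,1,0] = 59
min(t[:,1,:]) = -89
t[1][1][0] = -37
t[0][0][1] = -88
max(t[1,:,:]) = 62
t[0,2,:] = [-68, 13]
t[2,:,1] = [0, -89, -96]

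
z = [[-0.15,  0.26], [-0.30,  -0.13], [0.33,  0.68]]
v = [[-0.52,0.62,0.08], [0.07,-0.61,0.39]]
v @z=[[-0.08,-0.16], [0.3,0.36]]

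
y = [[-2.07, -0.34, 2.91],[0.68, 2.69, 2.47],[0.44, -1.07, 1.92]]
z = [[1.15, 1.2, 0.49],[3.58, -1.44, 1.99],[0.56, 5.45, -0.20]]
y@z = [[-1.97, 13.87, -2.27], [11.8, 10.40, 5.19], [-2.25, 12.53, -2.30]]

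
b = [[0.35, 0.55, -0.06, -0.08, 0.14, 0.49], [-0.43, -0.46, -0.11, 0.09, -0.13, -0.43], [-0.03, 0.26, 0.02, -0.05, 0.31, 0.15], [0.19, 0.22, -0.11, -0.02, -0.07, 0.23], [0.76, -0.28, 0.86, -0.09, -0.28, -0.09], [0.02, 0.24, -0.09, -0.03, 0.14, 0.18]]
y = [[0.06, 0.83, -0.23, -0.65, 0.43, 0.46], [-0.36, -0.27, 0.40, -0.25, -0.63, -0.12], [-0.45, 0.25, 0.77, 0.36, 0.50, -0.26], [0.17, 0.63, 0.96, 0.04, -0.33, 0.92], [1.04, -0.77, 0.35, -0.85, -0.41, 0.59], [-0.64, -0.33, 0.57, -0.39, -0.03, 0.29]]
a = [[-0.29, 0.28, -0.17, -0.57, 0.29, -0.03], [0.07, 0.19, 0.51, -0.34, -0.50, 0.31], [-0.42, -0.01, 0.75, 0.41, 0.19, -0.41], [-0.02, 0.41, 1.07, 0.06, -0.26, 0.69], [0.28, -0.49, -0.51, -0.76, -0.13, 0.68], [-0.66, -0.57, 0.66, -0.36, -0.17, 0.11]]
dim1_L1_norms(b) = [1.67, 1.65, 0.82, 0.84, 2.36, 0.7]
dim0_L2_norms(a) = [0.88, 0.92, 1.64, 1.15, 0.7, 1.1]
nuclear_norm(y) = 7.04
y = b + a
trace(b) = -0.21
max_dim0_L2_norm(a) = 1.64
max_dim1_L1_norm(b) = 2.36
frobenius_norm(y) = 3.18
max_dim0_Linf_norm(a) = 1.07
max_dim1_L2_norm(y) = 1.74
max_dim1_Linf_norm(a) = 1.07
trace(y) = 0.48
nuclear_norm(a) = 5.61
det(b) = 0.00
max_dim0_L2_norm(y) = 1.47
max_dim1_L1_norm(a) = 2.85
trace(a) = 0.69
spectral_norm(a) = 1.79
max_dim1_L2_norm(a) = 1.36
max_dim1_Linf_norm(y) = 1.04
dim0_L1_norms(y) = [2.72, 3.08, 3.28, 2.54, 2.33, 2.64]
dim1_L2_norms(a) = [0.78, 0.87, 1.05, 1.36, 1.28, 1.17]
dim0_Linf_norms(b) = [0.76, 0.55, 0.86, 0.09, 0.31, 0.49]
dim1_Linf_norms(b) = [0.55, 0.46, 0.31, 0.23, 0.86, 0.24]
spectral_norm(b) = 1.27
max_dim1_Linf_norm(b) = 0.86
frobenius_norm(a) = 2.71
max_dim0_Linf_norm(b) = 0.86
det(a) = -0.10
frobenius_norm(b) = 1.81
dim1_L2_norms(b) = [0.83, 0.79, 0.44, 0.39, 1.22, 0.34]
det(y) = -1.07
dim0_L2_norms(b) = [0.96, 0.88, 0.88, 0.16, 0.49, 0.74]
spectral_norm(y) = 1.95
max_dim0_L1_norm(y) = 3.28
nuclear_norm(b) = 2.85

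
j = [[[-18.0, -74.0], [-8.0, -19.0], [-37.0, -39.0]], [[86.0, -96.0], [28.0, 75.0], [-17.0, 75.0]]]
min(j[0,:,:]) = -74.0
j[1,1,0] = 28.0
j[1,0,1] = -96.0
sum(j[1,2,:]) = 58.0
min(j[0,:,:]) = -74.0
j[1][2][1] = 75.0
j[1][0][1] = -96.0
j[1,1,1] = 75.0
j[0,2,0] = -37.0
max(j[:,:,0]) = 86.0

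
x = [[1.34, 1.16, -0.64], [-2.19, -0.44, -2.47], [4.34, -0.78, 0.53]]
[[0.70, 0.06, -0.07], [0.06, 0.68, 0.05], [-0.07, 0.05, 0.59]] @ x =[[0.5, 0.84, -0.63], [-1.19, -0.27, -1.69], [2.36, -0.56, 0.23]]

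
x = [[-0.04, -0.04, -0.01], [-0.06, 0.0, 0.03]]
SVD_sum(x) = [[-0.04, -0.01, 0.01], [-0.06, -0.02, 0.01]] + [[0.0, -0.03, -0.02], [-0.0, 0.02, 0.02]]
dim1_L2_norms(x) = [0.06, 0.07]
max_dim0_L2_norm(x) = 0.07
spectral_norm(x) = 0.08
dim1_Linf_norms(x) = [0.04, 0.06]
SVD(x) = [[-0.60, -0.80], [-0.80, 0.60]] @ diag([0.07800021132525319, 0.04142423243967043]) @ [[0.92, 0.31, -0.23],[-0.1, 0.77, 0.63]]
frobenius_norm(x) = 0.09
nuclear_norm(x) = 0.12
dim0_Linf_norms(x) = [0.06, 0.04, 0.03]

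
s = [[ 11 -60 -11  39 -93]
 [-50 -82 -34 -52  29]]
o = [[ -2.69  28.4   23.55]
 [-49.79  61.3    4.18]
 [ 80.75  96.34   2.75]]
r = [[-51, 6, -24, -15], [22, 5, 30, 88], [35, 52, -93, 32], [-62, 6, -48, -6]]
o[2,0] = 80.75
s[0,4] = -93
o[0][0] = -2.69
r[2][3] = 32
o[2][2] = 2.75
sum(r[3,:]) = -110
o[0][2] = 23.55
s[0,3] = 39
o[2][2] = 2.75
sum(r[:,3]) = 99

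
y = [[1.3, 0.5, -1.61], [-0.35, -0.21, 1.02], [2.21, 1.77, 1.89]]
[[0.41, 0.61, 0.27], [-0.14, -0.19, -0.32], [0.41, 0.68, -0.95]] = y@ [[0.27, 0.43, -0.41], [-0.05, -0.09, 0.38], [-0.05, -0.06, -0.38]]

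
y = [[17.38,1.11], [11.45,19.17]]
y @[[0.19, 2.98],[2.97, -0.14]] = [[6.60,51.64],[59.11,31.44]]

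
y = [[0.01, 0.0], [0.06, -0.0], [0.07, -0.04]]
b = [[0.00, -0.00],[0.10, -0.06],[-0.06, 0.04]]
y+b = [[0.01,0.0],[0.16,-0.06],[0.01,0.0]]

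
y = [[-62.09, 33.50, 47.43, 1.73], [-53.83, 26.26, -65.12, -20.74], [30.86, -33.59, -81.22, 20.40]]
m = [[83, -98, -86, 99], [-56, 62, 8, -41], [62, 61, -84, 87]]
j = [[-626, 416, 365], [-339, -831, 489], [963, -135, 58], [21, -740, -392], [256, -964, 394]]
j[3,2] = -392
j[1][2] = 489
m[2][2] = -84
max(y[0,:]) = 47.43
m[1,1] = 62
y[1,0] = -53.83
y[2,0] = 30.86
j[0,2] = 365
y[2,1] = -33.59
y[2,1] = -33.59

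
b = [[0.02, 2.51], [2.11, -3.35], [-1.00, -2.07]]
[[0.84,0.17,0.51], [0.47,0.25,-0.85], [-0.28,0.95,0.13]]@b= [[-0.13, 0.48], [1.39, 2.10], [1.87, -4.15]]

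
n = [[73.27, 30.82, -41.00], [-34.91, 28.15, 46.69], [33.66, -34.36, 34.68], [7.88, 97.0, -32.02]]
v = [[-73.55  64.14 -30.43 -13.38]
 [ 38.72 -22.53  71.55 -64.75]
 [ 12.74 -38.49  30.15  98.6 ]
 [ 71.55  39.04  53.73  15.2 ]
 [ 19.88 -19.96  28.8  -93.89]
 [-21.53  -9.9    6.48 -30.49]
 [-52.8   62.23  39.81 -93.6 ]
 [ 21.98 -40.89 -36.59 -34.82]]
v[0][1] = 64.14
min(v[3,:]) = 15.2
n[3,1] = 97.0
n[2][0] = 33.66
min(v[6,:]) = -93.6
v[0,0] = -73.55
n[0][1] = 30.82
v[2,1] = -38.49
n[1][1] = 28.15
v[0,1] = 64.14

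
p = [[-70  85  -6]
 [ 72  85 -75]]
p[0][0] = -70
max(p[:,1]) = 85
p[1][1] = 85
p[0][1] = 85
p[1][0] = 72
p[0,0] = -70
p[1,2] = -75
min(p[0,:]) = -70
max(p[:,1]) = 85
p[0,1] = 85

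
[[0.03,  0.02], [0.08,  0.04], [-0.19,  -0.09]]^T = [[0.03, 0.08, -0.19], [0.02, 0.04, -0.09]]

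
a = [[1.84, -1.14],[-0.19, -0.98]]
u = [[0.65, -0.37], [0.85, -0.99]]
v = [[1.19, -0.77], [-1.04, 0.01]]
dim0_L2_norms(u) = [1.07, 1.06]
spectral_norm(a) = 2.20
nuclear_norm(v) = 2.16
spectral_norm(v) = 1.70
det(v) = -0.79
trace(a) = 0.86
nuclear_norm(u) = 1.71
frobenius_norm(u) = 1.50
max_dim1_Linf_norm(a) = 1.84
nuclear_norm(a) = 3.12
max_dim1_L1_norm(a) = 2.98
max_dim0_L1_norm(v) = 2.23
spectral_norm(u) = 1.49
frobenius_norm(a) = 2.38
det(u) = -0.33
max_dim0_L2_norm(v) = 1.58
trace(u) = -0.34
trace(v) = 1.20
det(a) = -2.02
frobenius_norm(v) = 1.76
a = u + v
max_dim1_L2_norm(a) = 2.16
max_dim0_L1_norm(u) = 1.5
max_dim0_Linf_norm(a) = 1.84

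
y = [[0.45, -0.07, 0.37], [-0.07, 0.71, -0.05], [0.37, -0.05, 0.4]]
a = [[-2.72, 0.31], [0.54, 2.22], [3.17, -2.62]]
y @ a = [[-0.09, -0.99], [0.42, 1.69], [0.23, -1.04]]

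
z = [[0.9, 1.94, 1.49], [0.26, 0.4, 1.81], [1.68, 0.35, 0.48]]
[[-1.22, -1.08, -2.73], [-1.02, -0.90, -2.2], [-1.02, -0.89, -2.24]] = z @[[-0.46, -0.4, -1.01], [-0.04, -0.04, -0.14], [-0.49, -0.43, -1.04]]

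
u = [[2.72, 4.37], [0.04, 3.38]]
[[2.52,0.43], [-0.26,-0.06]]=u @ [[1.07,0.19], [-0.09,-0.02]]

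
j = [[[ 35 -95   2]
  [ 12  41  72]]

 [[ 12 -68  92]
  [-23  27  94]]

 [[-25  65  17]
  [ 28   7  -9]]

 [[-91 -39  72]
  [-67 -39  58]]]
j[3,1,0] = -67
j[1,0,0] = 12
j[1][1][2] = 94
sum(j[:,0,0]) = -69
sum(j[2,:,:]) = 83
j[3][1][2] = 58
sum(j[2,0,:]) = 57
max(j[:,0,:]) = 92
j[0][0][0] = 35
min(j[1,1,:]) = -23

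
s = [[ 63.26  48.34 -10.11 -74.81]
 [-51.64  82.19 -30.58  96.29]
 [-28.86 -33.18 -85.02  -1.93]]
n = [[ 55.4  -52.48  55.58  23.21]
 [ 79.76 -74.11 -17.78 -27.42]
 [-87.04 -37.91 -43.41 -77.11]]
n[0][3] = 23.21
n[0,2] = 55.58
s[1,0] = -51.64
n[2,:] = [-87.04, -37.91, -43.41, -77.11]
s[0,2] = -10.11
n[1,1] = -74.11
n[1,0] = 79.76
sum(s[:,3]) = 19.550000000000004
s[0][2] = -10.11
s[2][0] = -28.86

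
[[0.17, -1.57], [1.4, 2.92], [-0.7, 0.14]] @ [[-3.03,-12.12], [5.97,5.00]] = [[-9.89, -9.91], [13.19, -2.37], [2.96, 9.18]]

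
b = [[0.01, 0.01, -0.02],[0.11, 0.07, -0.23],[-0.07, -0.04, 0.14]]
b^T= [[0.01,0.11,-0.07], [0.01,0.07,-0.04], [-0.02,-0.23,0.14]]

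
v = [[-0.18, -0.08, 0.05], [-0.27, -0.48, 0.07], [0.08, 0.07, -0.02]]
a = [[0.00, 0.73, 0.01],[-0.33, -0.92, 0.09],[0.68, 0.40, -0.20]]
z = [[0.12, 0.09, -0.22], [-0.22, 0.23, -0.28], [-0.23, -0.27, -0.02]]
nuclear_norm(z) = 1.00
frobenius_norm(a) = 1.47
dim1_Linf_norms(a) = [0.73, 0.92, 0.68]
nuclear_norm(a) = 1.93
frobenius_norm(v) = 0.60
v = z @ a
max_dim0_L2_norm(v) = 0.49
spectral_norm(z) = 0.46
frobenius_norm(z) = 0.61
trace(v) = -0.68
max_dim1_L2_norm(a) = 0.98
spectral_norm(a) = 1.35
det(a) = 0.00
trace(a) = -1.12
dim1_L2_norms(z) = [0.27, 0.42, 0.36]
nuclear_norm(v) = 0.71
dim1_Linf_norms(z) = [0.22, 0.28, 0.27]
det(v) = 0.00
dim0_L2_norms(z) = [0.34, 0.37, 0.36]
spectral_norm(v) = 0.59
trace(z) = 0.33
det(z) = -0.03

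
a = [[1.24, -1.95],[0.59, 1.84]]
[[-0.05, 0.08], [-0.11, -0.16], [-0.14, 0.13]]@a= [[-0.01,0.24], [-0.23,-0.08], [-0.1,0.51]]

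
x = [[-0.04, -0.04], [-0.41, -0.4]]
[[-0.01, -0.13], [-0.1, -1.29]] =x @ [[0.11,1.44], [0.13,1.74]]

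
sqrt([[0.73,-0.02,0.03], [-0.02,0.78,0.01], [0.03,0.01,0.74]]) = [[0.85, -0.01, 0.02], [-0.01, 0.88, 0.01], [0.02, 0.01, 0.86]]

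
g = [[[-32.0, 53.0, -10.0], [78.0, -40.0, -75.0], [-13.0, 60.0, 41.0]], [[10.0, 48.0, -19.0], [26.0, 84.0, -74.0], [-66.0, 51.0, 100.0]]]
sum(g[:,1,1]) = 44.0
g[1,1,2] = -74.0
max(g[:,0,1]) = 53.0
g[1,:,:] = [[10.0, 48.0, -19.0], [26.0, 84.0, -74.0], [-66.0, 51.0, 100.0]]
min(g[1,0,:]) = -19.0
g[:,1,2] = [-75.0, -74.0]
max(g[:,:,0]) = 78.0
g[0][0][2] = -10.0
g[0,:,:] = [[-32.0, 53.0, -10.0], [78.0, -40.0, -75.0], [-13.0, 60.0, 41.0]]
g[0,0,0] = -32.0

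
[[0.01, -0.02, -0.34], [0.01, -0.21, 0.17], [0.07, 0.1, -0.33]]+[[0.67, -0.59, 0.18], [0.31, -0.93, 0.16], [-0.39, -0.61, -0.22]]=[[0.68, -0.61, -0.16], [0.32, -1.14, 0.33], [-0.32, -0.51, -0.55]]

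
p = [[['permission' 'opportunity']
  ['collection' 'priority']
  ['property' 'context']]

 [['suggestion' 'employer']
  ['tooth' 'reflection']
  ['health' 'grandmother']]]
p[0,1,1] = 'priority'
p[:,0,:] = [['permission', 'opportunity'], ['suggestion', 'employer']]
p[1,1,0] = 'tooth'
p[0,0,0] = 'permission'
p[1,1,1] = 'reflection'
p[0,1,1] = 'priority'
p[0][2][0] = 'property'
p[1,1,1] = 'reflection'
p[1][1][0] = 'tooth'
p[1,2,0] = 'health'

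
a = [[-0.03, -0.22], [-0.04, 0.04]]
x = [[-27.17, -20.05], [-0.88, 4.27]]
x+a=[[-27.2,-20.27], [-0.92,4.31]]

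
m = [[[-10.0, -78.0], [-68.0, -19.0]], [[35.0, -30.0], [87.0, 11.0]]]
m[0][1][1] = -19.0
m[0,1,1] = -19.0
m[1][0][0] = 35.0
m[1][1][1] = 11.0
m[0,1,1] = -19.0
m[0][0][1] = -78.0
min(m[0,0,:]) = -78.0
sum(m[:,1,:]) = 11.0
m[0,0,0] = -10.0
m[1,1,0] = 87.0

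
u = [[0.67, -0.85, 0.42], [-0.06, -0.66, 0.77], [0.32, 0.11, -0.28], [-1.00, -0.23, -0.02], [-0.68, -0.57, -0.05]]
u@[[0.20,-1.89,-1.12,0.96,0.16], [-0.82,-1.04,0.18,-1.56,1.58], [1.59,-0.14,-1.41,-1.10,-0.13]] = [[1.50, -0.44, -1.50, 1.51, -1.29], [1.75, 0.69, -1.14, 0.12, -1.15], [-0.47, -0.68, 0.06, 0.44, 0.26], [-0.04, 2.13, 1.11, -0.58, -0.52], [0.25, 1.88, 0.73, 0.29, -1.00]]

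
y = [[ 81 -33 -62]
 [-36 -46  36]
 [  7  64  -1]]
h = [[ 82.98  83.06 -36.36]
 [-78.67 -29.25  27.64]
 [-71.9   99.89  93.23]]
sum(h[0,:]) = 129.68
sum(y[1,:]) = -46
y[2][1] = 64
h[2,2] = 93.23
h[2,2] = 93.23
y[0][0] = 81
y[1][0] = -36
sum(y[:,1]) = -15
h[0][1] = 83.06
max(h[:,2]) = 93.23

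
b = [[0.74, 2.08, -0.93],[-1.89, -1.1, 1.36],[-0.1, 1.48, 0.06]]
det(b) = 1.12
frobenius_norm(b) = 3.82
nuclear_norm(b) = 5.25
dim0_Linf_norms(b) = [1.89, 2.08, 1.36]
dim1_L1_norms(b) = [3.75, 4.35, 1.64]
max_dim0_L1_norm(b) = 4.66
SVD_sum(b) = [[1.18, 1.73, -1.03],[-1.2, -1.76, 1.05],[0.52, 0.76, -0.45]] + [[-0.36, 0.37, 0.21], [-0.65, 0.67, 0.37], [-0.69, 0.71, 0.40]] + [[-0.08, -0.01, -0.11], [-0.04, -0.01, -0.06], [0.08, 0.01, 0.11]]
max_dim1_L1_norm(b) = 4.35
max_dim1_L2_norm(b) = 2.58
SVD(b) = [[-0.67, -0.35, -0.65],[0.68, -0.64, -0.35],[-0.29, -0.68, 0.67]] @ diag([3.4751491278485194, 1.5670880030137457, 0.2053624357667715]) @ [[-0.51, -0.74, 0.44], [0.65, -0.66, -0.37], [0.57, 0.10, 0.82]]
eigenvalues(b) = [(-0.49+1.19j), (-0.49-1.19j), (0.68+0j)]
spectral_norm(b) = 3.48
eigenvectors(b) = [[0.71+0.00j, (0.71-0j), 0.27+0.00j], [(-0.18+0.42j), -0.18-0.42j, (0.39+0j)], [(0.54+0.03j), (0.54-0.03j), 0.88+0.00j]]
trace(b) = -0.30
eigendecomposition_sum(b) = [[0.48+1.12j, (1.05+0.46j), -0.61-0.54j], [-0.79+0.00j, (-0.53+0.51j), (0.48-0.22j)], [0.31+0.87j, (0.78+0.39j), -0.44-0.44j]] + [[(0.48-1.12j), (1.05-0.46j), -0.61+0.54j],[(-0.79-0j), (-0.53-0.51j), (0.48+0.22j)],[(0.31-0.87j), (0.78-0.39j), -0.44+0.44j]] + [[-0.22-0.00j, -0.02-0.00j, 0.29+0.00j],[(-0.32-0j), -0.03-0.00j, (0.41+0j)],[(-0.73-0j), (-0.07-0j), (0.93+0j)]]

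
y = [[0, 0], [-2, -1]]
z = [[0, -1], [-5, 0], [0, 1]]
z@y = [[2, 1], [0, 0], [-2, -1]]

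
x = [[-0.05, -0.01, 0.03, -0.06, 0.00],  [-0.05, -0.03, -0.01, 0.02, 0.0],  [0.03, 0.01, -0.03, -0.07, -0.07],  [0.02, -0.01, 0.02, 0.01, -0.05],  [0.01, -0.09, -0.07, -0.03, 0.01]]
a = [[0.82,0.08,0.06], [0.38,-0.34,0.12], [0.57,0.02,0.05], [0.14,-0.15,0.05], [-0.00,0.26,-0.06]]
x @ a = [[-0.04, 0.01, -0.01], [-0.06, 0.0, -0.01], [0.00, -0.01, 0.0], [0.03, -0.01, 0.0], [-0.07, 0.04, -0.02]]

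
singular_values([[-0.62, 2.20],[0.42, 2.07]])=[3.03, 0.73]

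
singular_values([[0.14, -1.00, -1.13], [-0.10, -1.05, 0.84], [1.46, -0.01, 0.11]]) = [1.53, 1.46, 1.34]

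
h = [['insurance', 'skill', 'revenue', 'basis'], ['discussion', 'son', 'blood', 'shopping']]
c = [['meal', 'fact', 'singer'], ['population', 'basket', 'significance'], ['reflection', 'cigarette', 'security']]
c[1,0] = 'population'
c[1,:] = ['population', 'basket', 'significance']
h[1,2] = 'blood'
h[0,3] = 'basis'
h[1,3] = 'shopping'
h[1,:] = ['discussion', 'son', 'blood', 'shopping']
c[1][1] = 'basket'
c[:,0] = ['meal', 'population', 'reflection']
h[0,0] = 'insurance'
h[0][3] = 'basis'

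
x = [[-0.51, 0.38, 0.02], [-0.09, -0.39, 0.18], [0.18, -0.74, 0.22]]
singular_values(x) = [1.01, 0.45, 0.0]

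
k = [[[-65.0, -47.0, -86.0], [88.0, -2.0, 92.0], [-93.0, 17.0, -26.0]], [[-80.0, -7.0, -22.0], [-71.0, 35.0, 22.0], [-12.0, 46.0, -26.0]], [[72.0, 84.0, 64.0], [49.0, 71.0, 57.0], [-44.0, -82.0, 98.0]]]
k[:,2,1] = [17.0, 46.0, -82.0]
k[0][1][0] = 88.0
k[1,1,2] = 22.0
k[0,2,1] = 17.0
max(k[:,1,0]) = 88.0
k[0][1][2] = 92.0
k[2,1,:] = [49.0, 71.0, 57.0]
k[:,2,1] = [17.0, 46.0, -82.0]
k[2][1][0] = 49.0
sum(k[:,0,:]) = -87.0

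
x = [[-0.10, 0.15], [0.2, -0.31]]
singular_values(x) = [0.41, 0.0]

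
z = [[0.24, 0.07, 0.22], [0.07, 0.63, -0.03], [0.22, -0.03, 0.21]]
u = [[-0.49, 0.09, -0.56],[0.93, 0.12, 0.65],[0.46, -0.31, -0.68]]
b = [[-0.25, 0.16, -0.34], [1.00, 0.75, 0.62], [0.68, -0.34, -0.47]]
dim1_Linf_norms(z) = [0.24, 0.63, 0.22]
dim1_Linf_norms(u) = [0.56, 0.93, 0.68]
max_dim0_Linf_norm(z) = 0.63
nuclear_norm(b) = 2.68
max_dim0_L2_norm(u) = 1.15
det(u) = 0.22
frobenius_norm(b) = 1.72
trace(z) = 1.08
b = u + z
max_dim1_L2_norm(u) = 1.14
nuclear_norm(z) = 1.09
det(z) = -0.00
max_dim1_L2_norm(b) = 1.4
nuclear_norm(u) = 2.41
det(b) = 0.47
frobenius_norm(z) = 0.78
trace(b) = 0.03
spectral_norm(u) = 1.35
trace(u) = -1.05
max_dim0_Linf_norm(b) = 1.0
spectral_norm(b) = 1.42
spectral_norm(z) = 0.64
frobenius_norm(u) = 1.62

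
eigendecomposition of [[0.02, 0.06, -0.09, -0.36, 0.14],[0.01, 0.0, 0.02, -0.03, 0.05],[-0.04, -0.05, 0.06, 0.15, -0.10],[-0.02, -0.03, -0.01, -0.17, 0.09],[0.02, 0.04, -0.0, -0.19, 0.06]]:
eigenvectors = [[0.73, 0.80, -0.64, -0.83, -0.85], [0.01, -0.15, 0.52, 0.41, 0.52], [-0.67, 0.02, 0.49, -0.15, -0.13], [0.02, 0.42, 0.09, -0.17, 0.02], [0.17, 0.41, 0.28, -0.3, 0.01]]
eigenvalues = [0.12, -0.11, 0.03, -0.05, -0.02]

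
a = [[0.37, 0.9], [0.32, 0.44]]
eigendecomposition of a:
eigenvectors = [[-0.87, -0.84], [0.49, -0.54]]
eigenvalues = [-0.13, 0.94]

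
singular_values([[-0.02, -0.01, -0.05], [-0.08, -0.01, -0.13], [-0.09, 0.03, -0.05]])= [0.19, 0.06, 0.0]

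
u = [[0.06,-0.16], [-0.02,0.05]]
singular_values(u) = [0.18, 0.0]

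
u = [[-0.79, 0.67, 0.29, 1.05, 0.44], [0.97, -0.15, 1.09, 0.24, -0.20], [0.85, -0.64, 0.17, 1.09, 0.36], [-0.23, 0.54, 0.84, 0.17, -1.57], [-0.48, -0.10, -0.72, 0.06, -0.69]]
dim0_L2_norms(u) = [1.6, 1.09, 1.59, 1.54, 1.82]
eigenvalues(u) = [(1.64+0j), (-0.92+1.31j), (-0.92-1.31j), (-0+0j), (-1.09+0j)]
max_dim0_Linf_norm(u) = 1.57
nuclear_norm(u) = 6.73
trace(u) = -1.29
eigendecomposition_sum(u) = [[0.20-0.00j, 0.07+0.00j, 0.51+0.00j, 0.53-0.00j, -0.24-0.00j],[(0.28-0j), 0.09+0.00j, 0.69+0.00j, 0.71-0.00j, -0.33-0.00j],[0.19-0.00j, 0.06+0.00j, (0.47+0j), (0.48-0j), (-0.22-0j)],[0.29-0.00j, 0.09+0.00j, (0.72+0j), 0.75-0.00j, -0.35-0.00j],[-0.10+0.00j, -0.03-0.00j, -0.26-0.00j, (-0.27+0j), 0.13+0.00j]] + [[(-0.27+0.1j), (0.06-0.09j), (-0.2-0.04j), 0.21+0.20j, -0.13+0.43j], [0.31-0.10j, -0.07+0.10j, (0.21+0.05j), -0.23-0.23j, (0.15-0.47j)], [0.14+0.46j, (-0.14-0.11j), -0.08+0.32j, (0.34-0.34j), 0.70+0.24j], [(-0.2-0.44j), (0.16+0.09j), 0.04-0.33j, (-0.3+0.38j), (-0.74-0.15j)], [-0.29+0.06j, 0.08-0.08j, (-0.19-0.07j), 0.19+0.23j, (-0.19+0.42j)]] + [[-0.27-0.10j, (0.06+0.09j), (-0.2+0.04j), (0.21-0.2j), (-0.13-0.43j)],  [(0.31+0.1j), -0.07-0.10j, 0.21-0.05j, -0.23+0.23j, (0.15+0.47j)],  [(0.14-0.46j), (-0.14+0.11j), (-0.08-0.32j), (0.34+0.34j), (0.7-0.24j)],  [-0.20+0.44j, (0.16-0.09j), (0.04+0.33j), -0.30-0.38j, (-0.74+0.15j)],  [-0.29-0.06j, 0.08+0.08j, (-0.19+0.07j), 0.19-0.23j, (-0.19-0.42j)]] + [[(-0-0j), (-0+0j), 0j, 0.00+0.00j, (-0+0j)], [-0.00-0.00j, -0.00+0.00j, 0j, 0j, (-0+0j)], [0j, -0j, (-0-0j), -0.00-0.00j, -0j], [-0.00-0.00j, -0.00+0.00j, 0.00+0.00j, 0j, (-0+0j)], [0.00+0.00j, -0j, -0.00-0.00j, (-0-0j), 0.00-0.00j]] + [[-0.44-0.00j, 0.48-0.00j, (0.17-0j), (0.09+0j), (0.94-0j)], [0.08+0.00j, -0.09+0.00j, -0.03+0.00j, (-0.02-0j), (-0.18+0j)], [(0.39+0j), (-0.42+0j), (-0.14+0j), -0.08-0.00j, -0.82+0.00j], [-0.12-0.00j, 0.13-0.00j, (0.04-0j), (0.02+0j), (0.25-0j)], [(0.2+0j), (-0.22+0j), (-0.08+0j), -0.04-0.00j, (-0.43+0j)]]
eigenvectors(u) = [[(-0.41+0j), 0.03-0.34j, (0.03+0.34j), (0.55+0j), -0.69+0.00j], [-0.55+0.00j, -0.04+0.37j, -0.04-0.37j, 0.72+0.00j, 0.13+0.00j], [-0.38+0.00j, (-0.55-0.07j), -0.55+0.07j, (-0.41+0j), 0.60+0.00j], [(-0.58+0j), (0.57+0j), 0.57-0.00j, 0.08+0.00j, (-0.19+0j)], [0.21+0.00j, (0.08-0.33j), (0.08+0.33j), -0.04+0.00j, (0.32+0j)]]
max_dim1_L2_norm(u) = 1.88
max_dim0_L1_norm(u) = 3.32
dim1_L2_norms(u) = [1.57, 1.5, 1.57, 1.88, 1.11]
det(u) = 0.02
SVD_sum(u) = [[-0.06, 0.03, -0.02, -0.03, -0.05], [0.52, -0.30, 0.15, 0.27, 0.48], [0.85, -0.49, 0.25, 0.44, 0.79], [-0.65, 0.38, -0.2, -0.34, -0.61], [-0.49, 0.28, -0.15, -0.25, -0.45]] + [[0.01, 0.01, 0.03, 0.01, -0.03], [0.35, 0.15, 0.85, 0.28, -0.71], [0.09, 0.04, 0.23, 0.08, -0.19], [0.45, 0.20, 1.1, 0.37, -0.92], [-0.07, -0.03, -0.17, -0.06, 0.14]] + [[-0.74, 0.57, 0.20, 1.14, 0.45],  [0.12, -0.09, -0.03, -0.19, -0.08],  [-0.14, 0.11, 0.04, 0.21, 0.08],  [-0.04, 0.03, 0.01, 0.06, 0.02],  [0.03, -0.02, -0.01, -0.04, -0.02]] + [[-0.01, 0.06, 0.07, -0.08, 0.07], [-0.01, 0.1, 0.11, -0.12, 0.10], [0.05, -0.29, -0.35, 0.36, -0.32], [0.01, -0.06, -0.08, 0.08, -0.07], [0.05, -0.33, -0.40, 0.41, -0.36]] + [[-0.00, -0.00, 0.0, -0.00, 0.00], [-0.00, -0.0, 0.00, -0.0, 0.0], [0.0, 0.0, -0.0, 0.00, -0.0], [0.0, 0.0, -0.00, 0.00, -0.00], [-0.0, -0.0, 0.0, -0.00, 0.00]]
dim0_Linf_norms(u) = [0.97, 0.67, 1.09, 1.09, 1.57]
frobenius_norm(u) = 3.46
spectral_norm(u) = 2.05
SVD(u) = [[-0.04, 0.02, 0.97, 0.13, 0.2], [0.40, 0.60, -0.16, 0.21, 0.64], [0.66, 0.16, 0.18, -0.64, -0.32], [-0.51, 0.77, 0.05, -0.14, -0.35], [-0.38, -0.12, -0.04, -0.72, 0.57]] @ diag([2.054975395735392, 2.0129048756745593, 1.607398717921614, 1.0511658453711885, 0.003132340464384786]) @ [[0.62, -0.36, 0.19, 0.32, 0.58], [0.29, 0.13, 0.71, 0.23, -0.59], [-0.47, 0.37, 0.13, 0.73, 0.29], [-0.07, 0.44, 0.53, -0.54, 0.48], [-0.55, -0.72, 0.41, -0.08, 0.04]]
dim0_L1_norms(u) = [3.32, 2.1, 3.11, 2.61, 3.26]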